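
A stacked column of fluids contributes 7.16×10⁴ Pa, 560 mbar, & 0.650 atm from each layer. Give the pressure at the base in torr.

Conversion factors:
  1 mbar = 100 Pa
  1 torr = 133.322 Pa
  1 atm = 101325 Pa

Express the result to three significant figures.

1450 torr

7.16×10⁴ Pa (already Pa)
560 mbar × 100 = 56000 Pa
0.650 atm × 101325 = 65861.2 Pa
Total: 71600 + 56000 + 65861.2 = 193461 Pa
In torr: 193461 / 133.322 = 1451.08 torr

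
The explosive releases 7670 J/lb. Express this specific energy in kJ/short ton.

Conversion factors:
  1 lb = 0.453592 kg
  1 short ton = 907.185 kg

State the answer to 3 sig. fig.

1.53×10⁴ kJ/short ton

7670 J/lb ÷ 0.453592 kg/lb = 16909.5 J/kg
16909.5 J/kg ÷ 1000 J/kJ × 907.185 kg/short ton = 15340 kJ/short ton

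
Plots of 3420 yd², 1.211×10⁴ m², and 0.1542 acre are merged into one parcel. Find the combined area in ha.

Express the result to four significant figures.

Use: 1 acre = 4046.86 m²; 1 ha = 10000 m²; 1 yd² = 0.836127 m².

1.559 ha

3420 yd² × 0.836127 = 2859.55 m²
1.211×10⁴ m² (already m²)
0.1542 acre × 4046.86 = 624.026 m²
Total: 2859.55 + 12110 + 624.026 = 15593.6 m²
In ha: 15593.6 / 10000 = 1.55936 ha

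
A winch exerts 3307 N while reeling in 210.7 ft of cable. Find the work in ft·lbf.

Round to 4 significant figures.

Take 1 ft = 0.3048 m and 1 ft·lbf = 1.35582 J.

1.566×10⁵ ft·lbf

210.7 ft × 0.3048 = 64.2214 m
W = F × d = 3307 N × 64.2214 m = 212380 J
212380 J ÷ (1.35582 J/ft·lbf) = 156643 ft·lbf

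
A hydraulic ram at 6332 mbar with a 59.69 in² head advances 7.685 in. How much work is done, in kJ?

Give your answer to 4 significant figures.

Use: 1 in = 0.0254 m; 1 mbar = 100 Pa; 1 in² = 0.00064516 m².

4.760 kJ

6332 mbar → 633200 Pa
59.69 in² → 0.0385096 m²
F = P × A = 633200 × 0.0385096 = 24384.3 N
7.685 in → 0.195199 m
W = F × d = 24384.3 × 0.195199 = 4759.79 J
In kJ: 4759.79 / 1000 = 4.75979 kJ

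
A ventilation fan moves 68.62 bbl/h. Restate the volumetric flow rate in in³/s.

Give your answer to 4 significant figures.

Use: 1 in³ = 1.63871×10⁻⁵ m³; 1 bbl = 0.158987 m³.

184.9 in³/s

68.62 bbl/h × 0.158987 m³/bbl ÷ 3600 s/h = 0.00303047 m³/s
0.00303047 m³/s ÷ 1.63871×10⁻⁵ m³/in³ = 184.93 in³/s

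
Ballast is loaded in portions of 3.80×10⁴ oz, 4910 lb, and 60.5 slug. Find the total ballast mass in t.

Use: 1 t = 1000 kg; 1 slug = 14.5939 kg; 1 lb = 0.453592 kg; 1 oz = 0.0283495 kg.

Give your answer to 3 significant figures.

4.19 t

3.80×10⁴ oz × 0.0283495 = 1077.28 kg
4910 lb × 0.453592 = 2227.14 kg
60.5 slug × 14.5939 = 882.931 kg
Combined: 1077.28 + 2227.14 + 882.931 = 4187.35 kg
In t: 4187.35 / 1000 = 4.18735 t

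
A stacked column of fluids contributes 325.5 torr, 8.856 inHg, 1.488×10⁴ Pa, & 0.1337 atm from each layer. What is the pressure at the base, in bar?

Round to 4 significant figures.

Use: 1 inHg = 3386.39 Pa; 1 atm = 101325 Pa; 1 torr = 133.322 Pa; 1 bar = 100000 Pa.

1.018 bar

325.5 torr × 133.322 = 43396.3 Pa
8.856 inHg × 3386.39 = 29989.9 Pa
1.488×10⁴ Pa (already Pa)
0.1337 atm × 101325 = 13547.2 Pa
Sum: 43396.3 + 29989.9 + 14880 + 13547.2 = 101813 Pa
In bar: 101813 / 100000 = 1.01813 bar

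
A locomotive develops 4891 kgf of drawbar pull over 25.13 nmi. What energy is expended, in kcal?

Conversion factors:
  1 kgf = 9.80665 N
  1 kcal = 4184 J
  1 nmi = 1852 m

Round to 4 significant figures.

5.335×10⁵ kcal

4891 kgf × 9.80665 = 47964.3 N
25.13 nmi × 1852 = 46540.8 m
W = F × d = 47964.3 N × 46540.8 m = 2.2323×10⁹ J
2.2323×10⁹ J ÷ (4184 J/kcal) = 533533 kcal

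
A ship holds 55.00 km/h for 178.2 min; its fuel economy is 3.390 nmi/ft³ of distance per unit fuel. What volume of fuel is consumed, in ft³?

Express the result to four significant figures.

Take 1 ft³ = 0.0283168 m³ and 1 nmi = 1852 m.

26.02 ft³

55.00 km/h → 15.2778 m/s
178.2 min → 10692 s
d = v × t = 15.2778 × 10692 = 163350 m
3.390 nmi/ft³ → 221716 m/m³
V = d / (distance per unit fuel) = 163350 / 221716 = 0.736753 m³
In ft³: 0.736753 / 0.0283168 = 26.0182 ft³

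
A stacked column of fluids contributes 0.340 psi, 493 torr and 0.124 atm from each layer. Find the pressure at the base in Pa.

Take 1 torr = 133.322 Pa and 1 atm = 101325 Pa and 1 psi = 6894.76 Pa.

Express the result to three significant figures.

8.06×10⁴ Pa

0.340 psi × 6894.76 = 2344.22 Pa
493 torr × 133.322 = 65727.7 Pa
0.124 atm × 101325 = 12564.3 Pa
Combined: 2344.22 + 65727.7 + 12564.3 = 80636.2 Pa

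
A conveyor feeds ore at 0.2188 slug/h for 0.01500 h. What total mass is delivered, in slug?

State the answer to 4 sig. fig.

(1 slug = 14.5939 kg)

0.003282 slug

0.2188 slug/h → 8.86985×10⁻⁴ kg/s
0.01500 h → 54 s
m = ṁ × t = 8.86985×10⁻⁴ × 54 = 0.0478972 kg
In slug: 0.0478972 / 14.5939 = 0.003282 slug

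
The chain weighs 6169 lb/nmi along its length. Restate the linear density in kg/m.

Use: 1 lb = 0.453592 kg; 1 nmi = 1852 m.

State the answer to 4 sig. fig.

6169 lb/nmi × 0.453592 kg/lb ÷ 1852 m/nmi = 1.51091 kg/m
1.51091 kg/m  = 1.51091 kg/m

1.511 kg/m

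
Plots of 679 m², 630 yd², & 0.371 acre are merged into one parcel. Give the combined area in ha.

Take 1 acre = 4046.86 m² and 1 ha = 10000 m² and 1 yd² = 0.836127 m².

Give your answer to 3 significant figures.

0.271 ha

679 m² (already m²)
630 yd² × 0.836127 = 526.76 m²
0.371 acre × 4046.86 = 1501.39 m²
Combined: 679 + 526.76 + 1501.39 = 2707.15 m²
In ha: 2707.15 / 10000 = 0.270715 ha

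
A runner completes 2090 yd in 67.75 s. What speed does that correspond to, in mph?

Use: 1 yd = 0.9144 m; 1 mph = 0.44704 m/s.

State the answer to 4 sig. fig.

2090 yd × 0.9144 = 1911.1 m
v = d / t = 1911.1 m / 67.75 s = 28.2081 m/s
28.2081 m/s ÷ (0.44704 m/s/mph) = 63.0997 mph

63.10 mph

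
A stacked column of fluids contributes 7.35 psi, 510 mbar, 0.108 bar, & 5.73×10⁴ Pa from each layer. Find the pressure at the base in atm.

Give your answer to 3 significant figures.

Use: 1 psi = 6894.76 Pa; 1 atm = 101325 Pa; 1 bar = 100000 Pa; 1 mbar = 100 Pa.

1.68 atm

7.35 psi × 6894.76 → 50676.5 Pa
510 mbar × 100 → 51000 Pa
0.108 bar × 100000 → 10800 Pa
5.73×10⁴ Pa (already Pa)
Total: 50676.5 + 51000 + 10800 + 57300 = 169776 Pa
In atm: 169776 / 101325 = 1.67556 atm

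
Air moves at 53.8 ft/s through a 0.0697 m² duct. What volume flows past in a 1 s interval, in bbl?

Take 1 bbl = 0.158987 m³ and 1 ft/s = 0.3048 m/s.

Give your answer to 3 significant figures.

53.8 ft/s × 0.3048 = 16.3982 m/s
V = v × A × t = 16.3982 m/s × 0.0697 m² × 1 s = 1.14295 m³
1.14295 m³ ÷ (0.158987 m³/bbl) = 7.18895 bbl

7.19 bbl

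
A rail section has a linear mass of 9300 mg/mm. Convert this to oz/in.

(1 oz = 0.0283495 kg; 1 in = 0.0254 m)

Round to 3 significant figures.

9300 mg/mm × 10⁻⁶ kg/mg ÷ 0.001 m/mm = 9.3 kg/m
9.3 kg/m ÷ 0.0283495 kg/oz × 0.0254 m/in = 8.33242 oz/in

8.33 oz/in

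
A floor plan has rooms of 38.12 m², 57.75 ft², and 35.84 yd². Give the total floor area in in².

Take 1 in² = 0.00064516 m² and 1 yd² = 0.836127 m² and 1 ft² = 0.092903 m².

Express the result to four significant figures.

38.12 m² (already m²)
57.75 ft² × 0.092903 → 5.36515 m²
35.84 yd² × 0.836127 → 29.9668 m²
Combined: 38.12 + 5.36515 + 29.9668 = 73.452 m²
In in²: 73.452 / 0.00064516 = 113851 in²

1.139×10⁵ in²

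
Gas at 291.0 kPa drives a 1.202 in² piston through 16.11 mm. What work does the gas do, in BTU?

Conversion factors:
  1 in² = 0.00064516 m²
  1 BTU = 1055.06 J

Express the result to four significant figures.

291.0 kPa → 291000 Pa
1.202 in² → 7.75482×10⁻⁴ m²
F = P × A = 291000 × 7.75482×10⁻⁴ = 225.665 N
16.11 mm → 0.01611 m
W = F × d = 225.665 × 0.01611 = 3.63546 J
In BTU: 3.63546 / 1055.06 = 0.00344574 BTU

0.003446 BTU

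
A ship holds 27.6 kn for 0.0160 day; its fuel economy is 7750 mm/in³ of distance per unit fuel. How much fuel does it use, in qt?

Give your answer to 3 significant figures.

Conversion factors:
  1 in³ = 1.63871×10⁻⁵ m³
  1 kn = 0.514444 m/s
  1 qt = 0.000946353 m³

27.6 kn → 14.1987 m/s
0.0160 day → 1382.4 s
d = v × t = 14.1987 × 1382.4 = 19628.3 m
7750 mm/in³ → 472933 m/m³
V = d / (distance per unit fuel) = 19628.3 / 472933 = 0.0415033 m³
In qt: 0.0415033 / 0.000946353 = 43.856 qt

43.9 qt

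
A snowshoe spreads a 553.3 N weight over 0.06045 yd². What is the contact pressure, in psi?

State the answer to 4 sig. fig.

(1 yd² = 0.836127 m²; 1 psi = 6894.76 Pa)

0.06045 yd² × 0.836127 = 0.0505439 m²
P = F / A = 553.3 N / 0.0505439 m² = 10946.9 Pa
10946.9 Pa ÷ (6894.76 Pa/psi) = 1.58771 psi

1.588 psi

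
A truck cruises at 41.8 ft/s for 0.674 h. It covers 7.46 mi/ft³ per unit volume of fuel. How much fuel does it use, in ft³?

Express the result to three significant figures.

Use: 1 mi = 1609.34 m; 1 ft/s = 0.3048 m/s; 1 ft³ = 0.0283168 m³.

2.57 ft³

41.8 ft/s → 12.7406 m/s
0.674 h → 2426.4 s
d = v × t = 12.7406 × 2426.4 = 30913.8 m
7.46 mi/ft³ → 423977 m/m³
V = d / (distance per unit fuel) = 30913.8 / 423977 = 0.0729139 m³
In ft³: 0.0729139 / 0.0283168 = 2.57493 ft³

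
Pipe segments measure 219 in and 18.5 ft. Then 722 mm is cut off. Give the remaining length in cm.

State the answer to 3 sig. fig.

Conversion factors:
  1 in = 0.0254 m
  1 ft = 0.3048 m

1050 cm

219 in × 0.0254 = 5.5626 m
18.5 ft × 0.3048 = 5.6388 m
722 mm × 0.001 = 0.722 m
Sum: 5.5626 + 5.6388 − 0.722 = 10.4794 m
In cm: 10.4794 / 0.01 = 1047.94 cm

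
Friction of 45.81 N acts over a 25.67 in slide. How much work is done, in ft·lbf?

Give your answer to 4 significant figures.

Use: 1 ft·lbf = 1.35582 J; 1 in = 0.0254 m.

25.67 in × 0.0254 = 0.652018 m
W = F × d = 45.81 N × 0.652018 m = 29.8689 J
29.8689 J ÷ (1.35582 J/ft·lbf) = 22.0301 ft·lbf

22.03 ft·lbf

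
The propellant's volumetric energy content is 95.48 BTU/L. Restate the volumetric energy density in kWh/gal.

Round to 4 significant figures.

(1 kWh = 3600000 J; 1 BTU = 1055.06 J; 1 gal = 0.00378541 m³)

0.1059 kWh/gal

95.48 BTU/L × 1055.06 J/BTU ÷ 0.001 m³/L = 1.00737×10⁸ J/m³
1.00737×10⁸ J/m³ ÷ 3600000 J/kWh × 0.00378541 m³/gal = 0.105925 kWh/gal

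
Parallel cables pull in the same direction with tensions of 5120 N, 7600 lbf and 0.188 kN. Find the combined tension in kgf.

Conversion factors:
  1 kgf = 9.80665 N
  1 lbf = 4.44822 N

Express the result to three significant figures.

3990 kgf

5120 N (already N)
7600 lbf × 4.44822 = 33806.5 N
0.188 kN × 1000 = 188 N
Total: 5120 + 33806.5 + 188 = 39114.5 N
In kgf: 39114.5 / 9.80665 = 3988.57 kgf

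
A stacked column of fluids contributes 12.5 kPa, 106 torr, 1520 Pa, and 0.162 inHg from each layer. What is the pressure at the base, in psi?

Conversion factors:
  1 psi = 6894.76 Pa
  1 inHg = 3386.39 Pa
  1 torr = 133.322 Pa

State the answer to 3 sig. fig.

12.5 kPa × 1000 = 12500 Pa
106 torr × 133.322 = 14132.1 Pa
1520 Pa (already Pa)
0.162 inHg × 3386.39 = 548.595 Pa
Total: 12500 + 14132.1 + 1520 + 548.595 = 28700.7 Pa
In psi: 28700.7 / 6894.76 = 4.16268 psi

4.16 psi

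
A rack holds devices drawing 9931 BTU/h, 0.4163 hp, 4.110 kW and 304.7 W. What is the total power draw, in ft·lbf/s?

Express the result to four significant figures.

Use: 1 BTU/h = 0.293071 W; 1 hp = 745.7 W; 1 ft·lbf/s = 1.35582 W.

9931 BTU/h × 0.293071 = 2910.49 W
0.4163 hp × 745.7 = 310.435 W
4.110 kW × 1000 = 4110 W
304.7 W (already W)
Total: 2910.49 + 310.435 + 4110 + 304.7 = 7635.62 W
In ft·lbf/s: 7635.62 / 1.35582 = 5631.74 ft·lbf/s

5632 ft·lbf/s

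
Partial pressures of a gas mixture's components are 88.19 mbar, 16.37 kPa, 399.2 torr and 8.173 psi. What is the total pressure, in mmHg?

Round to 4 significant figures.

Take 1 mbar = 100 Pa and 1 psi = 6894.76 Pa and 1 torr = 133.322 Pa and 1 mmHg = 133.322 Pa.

88.19 mbar × 100 = 8819 Pa
16.37 kPa × 1000 = 16370 Pa
399.2 torr × 133.322 = 53222.1 Pa
8.173 psi × 6894.76 = 56350.9 Pa
Sum: 8819 + 16370 + 53222.1 + 56350.9 = 134762 Pa
In mmHg: 134762 / 133.322 = 1010.8 mmHg

1011 mmHg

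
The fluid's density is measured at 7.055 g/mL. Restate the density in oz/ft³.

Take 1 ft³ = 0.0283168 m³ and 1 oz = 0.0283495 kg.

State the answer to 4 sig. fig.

7.055 g/mL × 0.001 kg/g ÷ 10⁻⁶ m³/mL = 7055 kg/m³
7055 kg/m³ ÷ 0.0283495 kg/oz × 0.0283168 m³/ft³ = 7046.86 oz/ft³

7047 oz/ft³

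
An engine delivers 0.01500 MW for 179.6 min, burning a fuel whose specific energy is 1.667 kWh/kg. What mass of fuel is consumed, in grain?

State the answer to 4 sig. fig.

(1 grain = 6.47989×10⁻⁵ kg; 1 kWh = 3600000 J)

4.157×10⁵ grain

0.01500 MW → 15000 W
179.6 min → 10776 s
E = P × t = 15000 × 10776 = 1.6164×10⁸ J
1.667 kWh/kg → 6.0012×10⁶ J/kg
m = E / e_s = 1.6164×10⁸ / 6.0012×10⁶ = 26.9346 kg
In grain: 26.9346 / 6.47989×10⁻⁵ = 415664 grain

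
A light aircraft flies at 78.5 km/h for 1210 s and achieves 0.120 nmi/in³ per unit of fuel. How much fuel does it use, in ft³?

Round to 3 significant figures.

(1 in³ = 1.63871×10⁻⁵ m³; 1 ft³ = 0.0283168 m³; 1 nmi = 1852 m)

78.5 km/h → 21.8056 m/s
d = v × t = 21.8056 × 1210 = 26384.8 m
0.120 nmi/in³ → 1.35619×10⁷ m/m³
V = d / (distance per unit fuel) = 26384.8 / 1.35619×10⁷ = 0.00194551 m³
In ft³: 0.00194551 / 0.0283168 = 0.0687052 ft³

0.0687 ft³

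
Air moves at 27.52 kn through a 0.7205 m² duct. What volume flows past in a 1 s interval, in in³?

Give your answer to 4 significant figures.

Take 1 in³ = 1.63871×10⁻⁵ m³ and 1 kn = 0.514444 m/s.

27.52 kn × 0.514444 = 14.1575 m/s
V = v × A × t = 14.1575 m/s × 0.7205 m² × 1 s = 10.2005 m³
10.2005 m³ ÷ (1.63871×10⁻⁵ m³/in³) = 622471 in³

6.225×10⁵ in³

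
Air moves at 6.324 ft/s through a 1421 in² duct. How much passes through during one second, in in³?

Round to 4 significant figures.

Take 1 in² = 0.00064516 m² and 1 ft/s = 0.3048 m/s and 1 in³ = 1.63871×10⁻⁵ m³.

6.324 ft/s × 0.3048 → 1.92756 m/s
1421 in² × 0.00064516 → 0.916772 m²
V = v × A × t = 1.92756 m/s × 0.916772 m² × 1 s = 1.76713 m³
1.76713 m³ ÷ (1.63871×10⁻⁵ m³/in³) = 107837 in³

1.078×10⁵ in³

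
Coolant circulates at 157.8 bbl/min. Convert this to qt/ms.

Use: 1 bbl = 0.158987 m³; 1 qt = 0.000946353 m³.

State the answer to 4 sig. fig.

0.4418 qt/ms

157.8 bbl/min × 0.158987 m³/bbl ÷ 60 s/min = 0.418136 m³/s
0.418136 m³/s ÷ 0.000946353 m³/qt × 0.001 s/ms = 0.441839 qt/ms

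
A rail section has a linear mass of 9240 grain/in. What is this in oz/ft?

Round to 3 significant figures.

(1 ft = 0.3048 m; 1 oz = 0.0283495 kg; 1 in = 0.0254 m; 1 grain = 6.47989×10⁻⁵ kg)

253 oz/ft

9240 grain/in × 6.47989×10⁻⁵ kg/grain ÷ 0.0254 m/in = 23.5725 kg/m
23.5725 kg/m ÷ 0.0283495 kg/oz × 0.3048 m/ft = 253.44 oz/ft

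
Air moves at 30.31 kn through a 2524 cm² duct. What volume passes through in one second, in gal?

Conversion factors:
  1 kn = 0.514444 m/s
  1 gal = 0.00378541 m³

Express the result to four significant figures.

1040 gal

30.31 kn × 0.514444 → 15.5928 m/s
2524 cm² × 0.0001 → 0.2524 m²
V = v × A × t = 15.5928 m/s × 0.2524 m² × 1 s = 3.93562 m³
3.93562 m³ ÷ (0.00378541 m³/gal) = 1039.68 gal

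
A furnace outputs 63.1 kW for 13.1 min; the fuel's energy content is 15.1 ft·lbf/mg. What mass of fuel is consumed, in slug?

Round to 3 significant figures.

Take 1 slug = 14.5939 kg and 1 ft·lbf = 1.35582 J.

63.1 kW → 63100 W
13.1 min → 786 s
E = P × t = 63100 × 786 = 4.95966×10⁷ J
15.1 ft·lbf/mg → 2.04729×10⁷ J/kg
m = E / e_s = 4.95966×10⁷ / 2.04729×10⁷ = 2.42255 kg
In slug: 2.42255 / 14.5939 = 0.165997 slug

0.166 slug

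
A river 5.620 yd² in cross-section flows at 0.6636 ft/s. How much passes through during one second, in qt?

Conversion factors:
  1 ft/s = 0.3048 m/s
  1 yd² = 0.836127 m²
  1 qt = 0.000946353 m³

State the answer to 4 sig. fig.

1004 qt

0.6636 ft/s × 0.3048 = 0.202265 m/s
5.620 yd² × 0.836127 = 4.69903 m²
V = v × A × t = 0.202265 m/s × 4.69903 m² × 1 s = 0.950449 m³
0.950449 m³ ÷ (0.000946353 m³/qt) = 1004.33 qt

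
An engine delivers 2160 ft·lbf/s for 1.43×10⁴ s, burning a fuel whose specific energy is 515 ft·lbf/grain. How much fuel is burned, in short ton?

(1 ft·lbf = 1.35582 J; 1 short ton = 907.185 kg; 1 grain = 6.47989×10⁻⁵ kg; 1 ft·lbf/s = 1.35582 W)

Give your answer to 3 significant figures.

2160 ft·lbf/s → 2928.57 W
E = P × t = 2928.57 × 14300 = 4.18786×10⁷ J
515 ft·lbf/grain → 1.07756×10⁷ J/kg
m = E / e_s = 4.18786×10⁷ / 1.07756×10⁷ = 3.88643 kg
In short ton: 3.88643 / 907.185 = 0.00428405 short ton

0.00428 short ton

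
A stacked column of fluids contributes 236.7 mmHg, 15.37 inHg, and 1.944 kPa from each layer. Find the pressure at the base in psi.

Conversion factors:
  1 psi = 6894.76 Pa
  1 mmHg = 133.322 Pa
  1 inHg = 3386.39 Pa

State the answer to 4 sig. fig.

236.7 mmHg × 133.322 → 31557.3 Pa
15.37 inHg × 3386.39 → 52048.8 Pa
1.944 kPa × 1000 → 1944 Pa
Combined: 31557.3 + 52048.8 + 1944 = 85550.1 Pa
In psi: 85550.1 / 6894.76 = 12.408 psi

12.41 psi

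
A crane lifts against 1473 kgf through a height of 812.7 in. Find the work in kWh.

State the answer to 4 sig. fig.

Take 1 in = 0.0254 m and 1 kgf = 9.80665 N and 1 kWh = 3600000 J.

0.08283 kWh

1473 kgf × 9.80665 = 14445.2 N
812.7 in × 0.0254 = 20.6426 m
W = F × d = 14445.2 N × 20.6426 m = 298186 J
298186 J ÷ (3600000 J/kWh) = 0.0828294 kWh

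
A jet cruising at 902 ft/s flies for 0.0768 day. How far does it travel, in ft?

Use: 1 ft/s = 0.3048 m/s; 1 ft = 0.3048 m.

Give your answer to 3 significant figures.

902 ft/s × 0.3048 = 274.93 m/s
0.0768 day × 86400 = 6635.52 s
d = v × t = 274.93 m/s × 6635.52 s = 1.8243×10⁶ m
1.8243×10⁶ m ÷ (0.3048 m/ft) = 5.98524×10⁶ ft

5.99×10⁶ ft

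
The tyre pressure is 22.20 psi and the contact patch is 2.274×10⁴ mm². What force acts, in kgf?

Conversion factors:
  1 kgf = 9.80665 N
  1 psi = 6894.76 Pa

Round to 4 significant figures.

354.9 kgf

22.20 psi × 6894.76 = 153064 Pa
2.274×10⁴ mm² × 10⁻⁶ = 0.02274 m²
F = P × A = 153064 Pa × 0.02274 m² = 3480.68 N
3480.68 N ÷ (9.80665 N/kgf) = 354.931 kgf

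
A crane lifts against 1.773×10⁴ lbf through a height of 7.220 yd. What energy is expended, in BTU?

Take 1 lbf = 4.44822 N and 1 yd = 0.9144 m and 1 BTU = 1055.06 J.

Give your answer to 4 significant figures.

493.5 BTU

1.773×10⁴ lbf × 4.44822 = 78866.9 N
7.220 yd × 0.9144 = 6.60197 m
W = F × d = 78866.9 N × 6.60197 m = 520677 J
520677 J ÷ (1055.06 J/BTU) = 493.505 BTU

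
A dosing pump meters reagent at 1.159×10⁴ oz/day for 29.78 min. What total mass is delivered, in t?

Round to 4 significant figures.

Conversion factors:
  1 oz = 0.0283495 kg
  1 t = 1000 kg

0.006795 t

1.159×10⁴ oz/day → 0.0038029 kg/s
29.78 min → 1786.8 s
m = ṁ × t = 0.0038029 × 1786.8 = 6.79502 kg
In t: 6.79502 / 1000 = 0.00679502 t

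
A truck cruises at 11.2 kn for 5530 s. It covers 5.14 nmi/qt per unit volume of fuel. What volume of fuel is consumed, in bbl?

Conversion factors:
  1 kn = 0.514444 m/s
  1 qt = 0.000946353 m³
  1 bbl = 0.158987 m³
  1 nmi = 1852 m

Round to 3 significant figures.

11.2 kn → 5.76177 m/s
d = v × t = 5.76177 × 5530 = 31862.6 m
5.14 nmi/qt → 1.00589×10⁷ m/m³
V = d / (distance per unit fuel) = 31862.6 / 1.00589×10⁷ = 0.0031676 m³
In bbl: 0.0031676 / 0.158987 = 0.0199236 bbl

0.0199 bbl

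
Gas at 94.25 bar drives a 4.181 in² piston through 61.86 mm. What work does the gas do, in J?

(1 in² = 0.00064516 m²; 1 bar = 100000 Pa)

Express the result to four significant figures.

94.25 bar → 9.425×10⁶ Pa
4.181 in² → 0.00269741 m²
F = P × A = 9.425×10⁶ × 0.00269741 = 25423.1 N
61.86 mm → 0.06186 m
W = F × d = 25423.1 × 0.06186 = 1572.67 J

1573 J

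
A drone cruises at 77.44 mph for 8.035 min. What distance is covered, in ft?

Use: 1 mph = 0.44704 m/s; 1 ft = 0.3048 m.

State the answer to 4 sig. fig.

5.476×10⁴ ft

77.44 mph × 0.44704 = 34.6188 m/s
8.035 min × 60 = 482.1 s
d = v × t = 34.6188 m/s × 482.1 s = 16689.7 m
16689.7 m ÷ (0.3048 m/ft) = 54756.2 ft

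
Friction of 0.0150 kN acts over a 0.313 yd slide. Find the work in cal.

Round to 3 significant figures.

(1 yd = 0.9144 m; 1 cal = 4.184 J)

1.03 cal

0.0150 kN × 1000 → 15 N
0.313 yd × 0.9144 → 0.286207 m
W = F × d = 15 N × 0.286207 m = 4.2931 J
4.2931 J ÷ (4.184 J/cal) = 1.02608 cal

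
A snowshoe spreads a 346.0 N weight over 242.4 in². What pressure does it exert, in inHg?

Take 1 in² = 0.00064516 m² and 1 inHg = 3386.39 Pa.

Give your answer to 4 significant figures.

242.4 in² × 0.00064516 → 0.156387 m²
P = F / A = 346 N / 0.156387 m² = 2212.46 Pa
2212.46 Pa ÷ (3386.39 Pa/inHg) = 0.653339 inHg

0.6533 inHg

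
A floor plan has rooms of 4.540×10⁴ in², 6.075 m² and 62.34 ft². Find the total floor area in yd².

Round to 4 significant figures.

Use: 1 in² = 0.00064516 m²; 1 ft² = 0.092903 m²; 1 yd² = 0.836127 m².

49.22 yd²

4.540×10⁴ in² × 0.00064516 = 29.2903 m²
6.075 m² (already m²)
62.34 ft² × 0.092903 = 5.79157 m²
Combined: 29.2903 + 6.075 + 5.79157 = 41.1569 m²
In yd²: 41.1569 / 0.836127 = 49.2233 yd²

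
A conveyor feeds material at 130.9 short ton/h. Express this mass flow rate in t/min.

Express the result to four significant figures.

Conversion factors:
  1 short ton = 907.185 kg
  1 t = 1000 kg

1.979 t/min

130.9 short ton/h × 907.185 kg/short ton ÷ 3600 s/h = 32.9863 kg/s
32.9863 kg/s ÷ 1000 kg/t × 60 s/min = 1.97918 t/min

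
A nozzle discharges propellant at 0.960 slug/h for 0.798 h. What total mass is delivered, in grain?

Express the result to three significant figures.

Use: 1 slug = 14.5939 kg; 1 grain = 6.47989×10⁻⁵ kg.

1.73×10⁵ grain

0.960 slug/h → 0.00389171 kg/s
0.798 h → 2872.8 s
m = ṁ × t = 0.00389171 × 2872.8 = 11.1801 kg
In grain: 11.1801 / 6.47989×10⁻⁵ = 172535 grain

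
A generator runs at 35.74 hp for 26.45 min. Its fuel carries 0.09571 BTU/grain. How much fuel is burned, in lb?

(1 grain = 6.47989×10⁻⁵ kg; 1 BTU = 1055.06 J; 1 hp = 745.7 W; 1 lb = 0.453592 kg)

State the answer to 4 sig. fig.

59.84 lb

35.74 hp → 26651.3 W
26.45 min → 1587 s
E = P × t = 26651.3 × 1587 = 4.22956×10⁷ J
0.09571 BTU/grain → 1.55836×10⁶ J/kg
m = E / e_s = 4.22956×10⁷ / 1.55836×10⁶ = 27.1411 kg
In lb: 27.1411 / 0.453592 = 59.8359 lb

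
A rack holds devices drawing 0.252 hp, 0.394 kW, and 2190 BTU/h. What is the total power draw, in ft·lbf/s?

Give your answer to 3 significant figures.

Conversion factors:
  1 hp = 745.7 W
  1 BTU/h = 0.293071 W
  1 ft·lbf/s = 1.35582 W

0.252 hp × 745.7 = 187.916 W
0.394 kW × 1000 = 394 W
2190 BTU/h × 0.293071 = 641.825 W
Sum: 187.916 + 394 + 641.825 = 1223.74 W
In ft·lbf/s: 1223.74 / 1.35582 = 902.583 ft·lbf/s

903 ft·lbf/s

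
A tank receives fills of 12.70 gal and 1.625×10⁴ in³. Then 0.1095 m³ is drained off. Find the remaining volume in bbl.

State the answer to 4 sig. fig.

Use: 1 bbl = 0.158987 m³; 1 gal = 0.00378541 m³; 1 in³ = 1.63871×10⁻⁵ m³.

1.289 bbl

12.70 gal × 0.00378541 = 0.0480747 m³
1.625×10⁴ in³ × 1.63871×10⁻⁵ = 0.26629 m³
0.1095 m³ (already m³)
Sum: 0.0480747 + 0.26629 − 0.1095 = 0.204865 m³
In bbl: 0.204865 / 0.158987 = 1.28856 bbl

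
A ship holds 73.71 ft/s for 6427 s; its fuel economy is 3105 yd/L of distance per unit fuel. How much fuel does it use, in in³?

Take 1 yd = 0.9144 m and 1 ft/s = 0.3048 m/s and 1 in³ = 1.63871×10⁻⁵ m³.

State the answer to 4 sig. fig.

3103 in³

73.71 ft/s → 22.4668 m/s
d = v × t = 22.4668 × 6427 = 144394 m
3105 yd/L → 2.83921×10⁶ m/m³
V = d / (distance per unit fuel) = 144394 / 2.83921×10⁶ = 0.0508571 m³
In in³: 0.0508571 / 1.63871×10⁻⁵ = 3103.48 in³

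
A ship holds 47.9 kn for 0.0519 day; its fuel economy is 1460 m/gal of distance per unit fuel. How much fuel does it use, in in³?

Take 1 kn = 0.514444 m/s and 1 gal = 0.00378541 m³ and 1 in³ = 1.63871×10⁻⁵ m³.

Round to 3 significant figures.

47.9 kn → 24.6419 m/s
0.0519 day → 4484.16 s
d = v × t = 24.6419 × 4484.16 = 110498 m
1460 m/gal → 385691 m/m³
V = d / (distance per unit fuel) = 110498 / 385691 = 0.286494 m³
In in³: 0.286494 / 1.63871×10⁻⁵ = 17482.9 in³

1.75×10⁴ in³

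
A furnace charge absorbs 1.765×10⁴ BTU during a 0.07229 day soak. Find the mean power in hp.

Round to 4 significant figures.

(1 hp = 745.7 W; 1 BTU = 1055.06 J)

1.765×10⁴ BTU × 1055.06 = 1.86218×10⁷ J
0.07229 day × 86400 = 6245.86 s
P = E / t = 1.86218×10⁷ J / 6245.86 s = 2981.46 W
2981.46 W ÷ (745.7 W/hp) = 3.9982 hp

3.998 hp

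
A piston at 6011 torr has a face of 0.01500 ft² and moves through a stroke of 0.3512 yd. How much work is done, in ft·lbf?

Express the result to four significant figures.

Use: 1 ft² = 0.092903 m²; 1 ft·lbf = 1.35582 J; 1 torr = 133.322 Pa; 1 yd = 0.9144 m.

264.5 ft·lbf

6011 torr → 801399 Pa
0.01500 ft² → 0.00139354 m²
F = P × A = 801399 × 0.00139354 = 1116.78 N
0.3512 yd → 0.321137 m
W = F × d = 1116.78 × 0.321137 = 358.639 J
In ft·lbf: 358.639 / 1.35582 = 264.518 ft·lbf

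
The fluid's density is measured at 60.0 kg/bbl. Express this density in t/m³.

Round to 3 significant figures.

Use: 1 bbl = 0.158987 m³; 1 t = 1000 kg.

0.377 t/m³

60.0 kg/bbl ÷ 0.158987 m³/bbl = 377.389 kg/m³
377.389 kg/m³ ÷ 1000 kg/t = 0.377389 t/m³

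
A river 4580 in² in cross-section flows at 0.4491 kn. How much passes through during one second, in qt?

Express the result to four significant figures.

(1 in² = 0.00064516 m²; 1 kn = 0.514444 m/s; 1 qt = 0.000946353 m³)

721.4 qt

0.4491 kn × 0.514444 → 0.231037 m/s
4580 in² × 0.00064516 → 2.95483 m²
V = v × A × t = 0.231037 m/s × 2.95483 m² × 1 s = 0.682675 m³
0.682675 m³ ÷ (0.000946353 m³/qt) = 721.375 qt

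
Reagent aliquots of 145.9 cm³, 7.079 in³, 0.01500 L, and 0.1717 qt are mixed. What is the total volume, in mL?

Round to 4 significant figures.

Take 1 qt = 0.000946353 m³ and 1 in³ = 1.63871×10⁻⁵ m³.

439.4 mL

145.9 cm³ × 10⁻⁶ → 1.459×10⁻⁴ m³
7.079 in³ × 1.63871×10⁻⁵ → 1.16004×10⁻⁴ m³
0.01500 L × 0.001 → 1.5×10⁻⁵ m³
0.1717 qt × 0.000946353 → 1.62489×10⁻⁴ m³
Total: 1.459×10⁻⁴ + 1.16004×10⁻⁴ + 1.5×10⁻⁵ + 1.62489×10⁻⁴ = 4.39393×10⁻⁴ m³
In mL: 4.39393×10⁻⁴ / 10⁻⁶ = 439.393 mL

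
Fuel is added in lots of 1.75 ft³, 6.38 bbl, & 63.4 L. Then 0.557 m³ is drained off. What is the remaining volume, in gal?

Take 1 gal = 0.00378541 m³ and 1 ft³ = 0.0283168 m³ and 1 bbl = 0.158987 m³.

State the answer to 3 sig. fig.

1.75 ft³ × 0.0283168 → 0.0495544 m³
6.38 bbl × 0.158987 → 1.01434 m³
63.4 L × 0.001 → 0.0634 m³
0.557 m³ (already m³)
Net: 0.0495544 + 1.01434 + 0.0634 − 0.557 = 0.570294 m³
In gal: 0.570294 / 0.00378541 = 150.656 gal

151 gal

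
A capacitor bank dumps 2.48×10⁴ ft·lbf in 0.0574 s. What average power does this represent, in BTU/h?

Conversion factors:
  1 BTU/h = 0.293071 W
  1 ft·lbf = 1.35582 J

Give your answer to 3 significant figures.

2.00×10⁶ BTU/h

2.48×10⁴ ft·lbf × 1.35582 → 33624.3 J
P = E / t = 33624.3 J / 0.0574 s = 585789 W
585789 W ÷ (0.293071 W/BTU/h) = 1.9988×10⁶ BTU/h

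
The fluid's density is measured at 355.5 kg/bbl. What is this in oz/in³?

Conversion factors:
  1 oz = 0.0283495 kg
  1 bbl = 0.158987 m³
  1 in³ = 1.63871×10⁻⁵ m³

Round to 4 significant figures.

1.293 oz/in³

355.5 kg/bbl ÷ 0.158987 m³/bbl = 2236.03 kg/m³
2236.03 kg/m³ ÷ 0.0283495 kg/oz × 1.63871×10⁻⁵ m³/in³ = 1.29251 oz/in³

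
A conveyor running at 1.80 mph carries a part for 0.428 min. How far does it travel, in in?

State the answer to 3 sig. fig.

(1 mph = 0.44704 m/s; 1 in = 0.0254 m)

1.80 mph × 0.44704 = 0.804672 m/s
0.428 min × 60 = 25.68 s
d = v × t = 0.804672 m/s × 25.68 s = 20.664 m
20.664 m ÷ (0.0254 m/in) = 813.543 in

814 in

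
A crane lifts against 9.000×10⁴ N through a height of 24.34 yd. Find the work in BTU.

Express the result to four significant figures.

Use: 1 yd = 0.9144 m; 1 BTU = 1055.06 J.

1899 BTU

24.34 yd × 0.9144 → 22.2565 m
W = F × d = 90000 N × 22.2565 m = 2.00308×10⁶ J
2.00308×10⁶ J ÷ (1055.06 J/BTU) = 1898.55 BTU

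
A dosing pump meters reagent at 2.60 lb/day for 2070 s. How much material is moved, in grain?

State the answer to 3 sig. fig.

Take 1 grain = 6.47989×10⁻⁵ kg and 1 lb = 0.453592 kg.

436 grain

2.60 lb/day → 1.36498×10⁻⁵ kg/s
m = ṁ × t = 1.36498×10⁻⁵ × 2070 = 0.0282551 kg
In grain: 0.0282551 / 6.47989×10⁻⁵ = 436.043 grain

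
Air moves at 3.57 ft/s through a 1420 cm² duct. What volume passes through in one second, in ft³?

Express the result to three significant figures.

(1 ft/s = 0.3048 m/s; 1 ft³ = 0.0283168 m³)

5.46 ft³

3.57 ft/s × 0.3048 → 1.08814 m/s
1420 cm² × 0.0001 → 0.142 m²
V = v × A × t = 1.08814 m/s × 0.142 m² × 1 s = 0.154516 m³
0.154516 m³ ÷ (0.0283168 m³/ft³) = 5.45669 ft³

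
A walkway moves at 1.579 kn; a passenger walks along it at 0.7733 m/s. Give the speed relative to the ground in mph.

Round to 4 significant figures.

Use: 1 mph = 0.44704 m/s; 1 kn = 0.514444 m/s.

3.547 mph

1.579 kn × 0.514444 = 0.812307 m/s
0.7733 m/s (already m/s)
Combined: 0.812307 + 0.7733 = 1.58561 m/s
In mph: 1.58561 / 0.44704 = 3.54691 mph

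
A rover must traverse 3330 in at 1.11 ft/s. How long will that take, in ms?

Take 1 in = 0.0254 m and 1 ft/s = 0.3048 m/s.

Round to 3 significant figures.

2.50×10⁵ ms

3330 in × 0.0254 = 84.582 m
1.11 ft/s × 0.3048 = 0.338328 m/s
t = d / v = 84.582 m / 0.338328 m/s = 250 s
250 s ÷ (0.001 s/ms) = 250000 ms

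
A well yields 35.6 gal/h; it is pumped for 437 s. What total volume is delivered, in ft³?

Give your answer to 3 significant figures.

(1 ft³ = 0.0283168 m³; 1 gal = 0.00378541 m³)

35.6 gal/h → 3.74335×10⁻⁵ m³/s
V = Q × t = 3.74335×10⁻⁵ × 437 = 0.0163584 m³
In ft³: 0.0163584 / 0.0283168 = 0.577692 ft³

0.578 ft³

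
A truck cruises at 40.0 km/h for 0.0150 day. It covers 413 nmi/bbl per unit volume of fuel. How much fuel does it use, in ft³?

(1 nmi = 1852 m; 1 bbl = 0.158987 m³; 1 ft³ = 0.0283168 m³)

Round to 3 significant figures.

0.106 ft³

40.0 km/h → 11.1111 m/s
0.0150 day → 1296 s
d = v × t = 11.1111 × 1296 = 14400 m
413 nmi/bbl → 4.81093×10⁶ m/m³
V = d / (distance per unit fuel) = 14400 / 4.81093×10⁶ = 0.00299318 m³
In ft³: 0.00299318 / 0.0283168 = 0.105703 ft³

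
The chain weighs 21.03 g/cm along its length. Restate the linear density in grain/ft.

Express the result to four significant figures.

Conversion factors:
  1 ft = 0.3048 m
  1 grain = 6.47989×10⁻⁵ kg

21.03 g/cm × 0.001 kg/g ÷ 0.01 m/cm = 2.103 kg/m
2.103 kg/m ÷ 6.47989×10⁻⁵ kg/grain × 0.3048 m/ft = 9892.06 grain/ft

9892 grain/ft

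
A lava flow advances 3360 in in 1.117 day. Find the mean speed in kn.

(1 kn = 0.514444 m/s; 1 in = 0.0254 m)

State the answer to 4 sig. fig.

0.001719 kn

3360 in × 0.0254 = 85.344 m
1.117 day × 86400 = 96508.8 s
v = d / t = 85.344 m / 96508.8 s = 8.84313×10⁻⁴ m/s
8.84313×10⁻⁴ m/s ÷ (0.514444 m/s/kn) = 0.00171897 kn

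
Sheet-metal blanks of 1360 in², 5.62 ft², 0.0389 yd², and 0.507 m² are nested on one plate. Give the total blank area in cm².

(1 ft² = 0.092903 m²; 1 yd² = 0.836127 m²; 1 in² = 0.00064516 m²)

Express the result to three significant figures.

1360 in² × 0.00064516 → 0.877418 m²
5.62 ft² × 0.092903 → 0.522115 m²
0.0389 yd² × 0.836127 → 0.0325253 m²
0.507 m² (already m²)
Total: 0.877418 + 0.522115 + 0.0325253 + 0.507 = 1.93906 m²
In cm²: 1.93906 / 0.0001 = 19390.6 cm²

1.94×10⁴ cm²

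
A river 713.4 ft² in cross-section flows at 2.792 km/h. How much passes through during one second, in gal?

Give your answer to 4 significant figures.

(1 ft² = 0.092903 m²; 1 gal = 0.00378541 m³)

2.792 km/h × (1/3.6) → 0.775556 m/s
713.4 ft² × 0.092903 → 66.277 m²
V = v × A × t = 0.775556 m/s × 66.277 m² × 1 s = 51.4015 m³
51.4015 m³ ÷ (0.00378541 m³/gal) = 13578.8 gal

1.358×10⁴ gal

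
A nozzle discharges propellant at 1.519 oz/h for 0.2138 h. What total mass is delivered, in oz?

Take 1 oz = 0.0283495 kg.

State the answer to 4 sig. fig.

1.519 oz/h → 1.19619×10⁻⁵ kg/s
0.2138 h → 769.68 s
m = ṁ × t = 1.19619×10⁻⁵ × 769.68 = 0.00920684 kg
In oz: 0.00920684 / 0.0283495 = 0.324762 oz

0.3248 oz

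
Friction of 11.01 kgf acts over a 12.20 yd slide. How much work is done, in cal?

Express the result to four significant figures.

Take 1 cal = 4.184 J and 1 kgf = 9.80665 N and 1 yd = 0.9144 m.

287.9 cal

11.01 kgf × 9.80665 = 107.971 N
12.20 yd × 0.9144 = 11.1557 m
W = F × d = 107.971 N × 11.1557 m = 1204.49 J
1204.49 J ÷ (4.184 J/cal) = 287.88 cal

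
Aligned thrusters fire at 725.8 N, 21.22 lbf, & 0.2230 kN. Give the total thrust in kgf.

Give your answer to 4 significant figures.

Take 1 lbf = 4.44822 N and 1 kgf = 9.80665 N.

106.4 kgf

725.8 N (already N)
21.22 lbf × 4.44822 = 94.3912 N
0.2230 kN × 1000 = 223 N
Total: 725.8 + 94.3912 + 223 = 1043.19 N
In kgf: 1043.19 / 9.80665 = 106.376 kgf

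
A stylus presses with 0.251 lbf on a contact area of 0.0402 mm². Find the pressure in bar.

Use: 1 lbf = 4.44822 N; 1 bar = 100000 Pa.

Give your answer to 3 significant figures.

0.251 lbf × 4.44822 → 1.1165 N
0.0402 mm² × 10⁻⁶ → 4.02×10⁻⁸ m²
P = F / A = 1.1165 N / 4.02×10⁻⁸ m² = 2.77736×10⁷ Pa
2.77736×10⁷ Pa ÷ (100000 Pa/bar) = 277.736 bar

278 bar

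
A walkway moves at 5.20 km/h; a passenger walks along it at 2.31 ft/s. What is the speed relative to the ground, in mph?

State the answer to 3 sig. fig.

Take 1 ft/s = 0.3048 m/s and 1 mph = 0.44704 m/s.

5.20 km/h × (1/3.6) = 1.44444 m/s
2.31 ft/s × 0.3048 = 0.704088 m/s
Sum: 1.44444 + 0.704088 = 2.14853 m/s
In mph: 2.14853 / 0.44704 = 4.80612 mph

4.81 mph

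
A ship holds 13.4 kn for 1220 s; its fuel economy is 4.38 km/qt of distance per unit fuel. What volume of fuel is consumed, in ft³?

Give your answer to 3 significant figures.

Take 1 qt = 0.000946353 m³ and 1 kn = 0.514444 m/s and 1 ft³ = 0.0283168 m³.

13.4 kn → 6.89355 m/s
d = v × t = 6.89355 × 1220 = 8410.13 m
4.38 km/qt → 4.62829×10⁶ m/m³
V = d / (distance per unit fuel) = 8410.13 / 4.62829×10⁶ = 0.00181711 m³
In ft³: 0.00181711 / 0.0283168 = 0.0641707 ft³

0.0642 ft³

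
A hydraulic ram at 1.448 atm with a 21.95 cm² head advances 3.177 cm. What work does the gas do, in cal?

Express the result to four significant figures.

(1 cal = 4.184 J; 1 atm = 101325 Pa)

2.445 cal

1.448 atm → 146719 Pa
21.95 cm² → 0.002195 m²
F = P × A = 146719 × 0.002195 = 322.048 N
3.177 cm → 0.03177 m
W = F × d = 322.048 × 0.03177 = 10.2315 J
In cal: 10.2315 / 4.184 = 2.44539 cal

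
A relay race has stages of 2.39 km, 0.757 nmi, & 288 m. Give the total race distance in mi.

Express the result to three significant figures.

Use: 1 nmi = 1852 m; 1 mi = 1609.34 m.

2.39 km × 1000 = 2390 m
0.757 nmi × 1852 = 1401.96 m
288 m (already m)
Sum: 2390 + 1401.96 + 288 = 4079.96 m
In mi: 4079.96 / 1609.34 = 2.53518 mi

2.54 mi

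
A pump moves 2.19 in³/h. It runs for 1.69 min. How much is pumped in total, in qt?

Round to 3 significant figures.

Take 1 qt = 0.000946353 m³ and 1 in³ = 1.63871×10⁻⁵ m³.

0.00107 qt

2.19 in³/h → 9.96882×10⁻⁹ m³/s
1.69 min → 101.4 s
V = Q × t = 9.96882×10⁻⁹ × 101.4 = 1.01084×10⁻⁶ m³
In qt: 1.01084×10⁻⁶ / 0.000946353 = 0.00106814 qt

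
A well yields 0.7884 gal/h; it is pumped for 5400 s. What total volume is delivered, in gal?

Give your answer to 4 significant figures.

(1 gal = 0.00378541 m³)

1.183 gal

0.7884 gal/h → 8.29005×10⁻⁷ m³/s
V = Q × t = 8.29005×10⁻⁷ × 5400 = 0.00447663 m³
In gal: 0.00447663 / 0.00378541 = 1.1826 gal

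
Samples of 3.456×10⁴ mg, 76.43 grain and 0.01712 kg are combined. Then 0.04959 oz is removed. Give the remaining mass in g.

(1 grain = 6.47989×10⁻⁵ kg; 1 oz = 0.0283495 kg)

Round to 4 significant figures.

3.456×10⁴ mg × 10⁻⁶ → 0.03456 kg
76.43 grain × 6.47989×10⁻⁵ → 0.00495258 kg
0.01712 kg (already kg)
0.04959 oz × 0.0283495 → 0.00140585 kg
Result: 0.03456 + 0.00495258 + 0.01712 − 0.00140585 = 0.0552267 kg
In g: 0.0552267 / 0.001 = 55.2267 g

55.23 g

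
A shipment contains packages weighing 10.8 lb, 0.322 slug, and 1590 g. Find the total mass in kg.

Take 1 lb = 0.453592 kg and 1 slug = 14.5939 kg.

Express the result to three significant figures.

11.2 kg

10.8 lb × 0.453592 = 4.89879 kg
0.322 slug × 14.5939 = 4.69924 kg
1590 g × 0.001 = 1.59 kg
Combined: 4.89879 + 4.69924 + 1.59 = 11.188 kg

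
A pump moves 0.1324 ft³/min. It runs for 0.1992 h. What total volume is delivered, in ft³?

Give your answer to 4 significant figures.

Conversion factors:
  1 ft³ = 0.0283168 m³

1.582 ft³

0.1324 ft³/min → 6.24857×10⁻⁵ m³/s
0.1992 h → 717.12 s
V = Q × t = 6.24857×10⁻⁵ × 717.12 = 0.0448097 m³
In ft³: 0.0448097 / 0.0283168 = 1.58244 ft³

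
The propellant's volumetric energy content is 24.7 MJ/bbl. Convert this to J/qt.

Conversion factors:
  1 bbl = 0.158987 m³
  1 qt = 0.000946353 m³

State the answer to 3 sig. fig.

1.47×10⁵ J/qt

24.7 MJ/bbl × 1000000 J/MJ ÷ 0.158987 m³/bbl = 1.55359×10⁸ J/m³
1.55359×10⁸ J/m³ × 0.000946353 m³/qt = 147024 J/qt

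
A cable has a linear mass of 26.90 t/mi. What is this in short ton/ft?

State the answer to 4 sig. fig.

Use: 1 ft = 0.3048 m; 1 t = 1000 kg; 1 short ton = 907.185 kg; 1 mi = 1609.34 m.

26.90 t/mi × 1000 kg/t ÷ 1609.34 m/mi = 16.7149 kg/m
16.7149 kg/m ÷ 907.185 kg/short ton × 0.3048 m/ft = 0.00561595 short ton/ft

0.005616 short ton/ft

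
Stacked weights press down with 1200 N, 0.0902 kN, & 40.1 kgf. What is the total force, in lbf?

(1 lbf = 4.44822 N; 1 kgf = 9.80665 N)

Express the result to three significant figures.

1200 N (already N)
0.0902 kN × 1000 = 90.2 N
40.1 kgf × 9.80665 = 393.247 N
Combined: 1200 + 90.2 + 393.247 = 1683.45 N
In lbf: 1683.45 / 4.44822 = 378.455 lbf

378 lbf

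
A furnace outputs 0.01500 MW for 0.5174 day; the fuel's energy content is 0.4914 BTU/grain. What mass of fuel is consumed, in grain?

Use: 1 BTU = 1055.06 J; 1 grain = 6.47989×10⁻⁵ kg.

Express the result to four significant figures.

0.01500 MW → 15000 W
0.5174 day → 44703.4 s
E = P × t = 15000 × 44703.4 = 6.70551×10⁸ J
0.4914 BTU/grain → 8.00101×10⁶ J/kg
m = E / e_s = 6.70551×10⁸ / 8.00101×10⁶ = 83.8083 kg
In grain: 83.8083 / 6.47989×10⁻⁵ = 1.29336×10⁶ grain

1.293×10⁶ grain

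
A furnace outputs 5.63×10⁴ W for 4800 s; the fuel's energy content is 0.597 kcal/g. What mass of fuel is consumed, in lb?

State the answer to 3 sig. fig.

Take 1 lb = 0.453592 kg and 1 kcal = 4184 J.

239 lb

E = P × t = 56300 × 4800 = 2.7024×10⁸ J
0.597 kcal/g → 2.49785×10⁶ J/kg
m = E / e_s = 2.7024×10⁸ / 2.49785×10⁶ = 108.189 kg
In lb: 108.189 / 0.453592 = 238.516 lb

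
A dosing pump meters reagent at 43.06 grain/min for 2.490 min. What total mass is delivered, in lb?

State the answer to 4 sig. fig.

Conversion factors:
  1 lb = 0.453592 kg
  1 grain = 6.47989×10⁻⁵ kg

0.01532 lb

43.06 grain/min → 4.6504×10⁻⁵ kg/s
2.490 min → 149.4 s
m = ṁ × t = 4.6504×10⁻⁵ × 149.4 = 0.0069477 kg
In lb: 0.0069477 / 0.453592 = 0.0153171 lb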